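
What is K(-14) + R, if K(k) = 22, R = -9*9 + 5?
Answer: -54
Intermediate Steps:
R = -76 (R = -81 + 5 = -76)
K(-14) + R = 22 - 76 = -54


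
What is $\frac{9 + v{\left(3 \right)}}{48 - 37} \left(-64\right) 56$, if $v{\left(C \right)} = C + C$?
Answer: $- \frac{53760}{11} \approx -4887.3$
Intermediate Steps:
$v{\left(C \right)} = 2 C$
$\frac{9 + v{\left(3 \right)}}{48 - 37} \left(-64\right) 56 = \frac{9 + 2 \cdot 3}{48 - 37} \left(-64\right) 56 = \frac{9 + 6}{11} \left(-64\right) 56 = 15 \cdot \frac{1}{11} \left(-64\right) 56 = \frac{15}{11} \left(-64\right) 56 = \left(- \frac{960}{11}\right) 56 = - \frac{53760}{11}$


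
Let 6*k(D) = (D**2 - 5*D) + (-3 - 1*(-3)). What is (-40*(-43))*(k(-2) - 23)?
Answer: -106640/3 ≈ -35547.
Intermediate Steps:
k(D) = -5*D/6 + D**2/6 (k(D) = ((D**2 - 5*D) + (-3 - 1*(-3)))/6 = ((D**2 - 5*D) + (-3 + 3))/6 = ((D**2 - 5*D) + 0)/6 = (D**2 - 5*D)/6 = -5*D/6 + D**2/6)
(-40*(-43))*(k(-2) - 23) = (-40*(-43))*((1/6)*(-2)*(-5 - 2) - 23) = 1720*((1/6)*(-2)*(-7) - 23) = 1720*(7/3 - 23) = 1720*(-62/3) = -106640/3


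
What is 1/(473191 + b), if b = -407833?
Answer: 1/65358 ≈ 1.5300e-5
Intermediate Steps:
1/(473191 + b) = 1/(473191 - 407833) = 1/65358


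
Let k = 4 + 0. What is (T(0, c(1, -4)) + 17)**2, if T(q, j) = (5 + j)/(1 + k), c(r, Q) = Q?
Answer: 7396/25 ≈ 295.84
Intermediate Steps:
k = 4
T(q, j) = 1 + j/5 (T(q, j) = (5 + j)/(1 + 4) = (5 + j)/5 = (5 + j)*(1/5) = 1 + j/5)
(T(0, c(1, -4)) + 17)**2 = ((1 + (1/5)*(-4)) + 17)**2 = ((1 - 4/5) + 17)**2 = (1/5 + 17)**2 = (86/5)**2 = 7396/25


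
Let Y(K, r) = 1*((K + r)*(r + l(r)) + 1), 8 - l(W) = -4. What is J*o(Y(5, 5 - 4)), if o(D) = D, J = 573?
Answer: 45267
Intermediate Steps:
l(W) = 12 (l(W) = 8 - 1*(-4) = 8 + 4 = 12)
Y(K, r) = 1 + (12 + r)*(K + r) (Y(K, r) = 1*((K + r)*(r + 12) + 1) = 1*((K + r)*(12 + r) + 1) = 1*((12 + r)*(K + r) + 1) = 1*(1 + (12 + r)*(K + r)) = 1 + (12 + r)*(K + r))
J*o(Y(5, 5 - 4)) = 573*(1 + (5 - 4)² + 12*5 + 12*(5 - 4) + 5*(5 - 4)) = 573*(1 + 1² + 60 + 12*1 + 5*1) = 573*(1 + 1 + 60 + 12 + 5) = 573*79 = 45267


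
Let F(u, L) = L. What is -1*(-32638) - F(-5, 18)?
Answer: 32620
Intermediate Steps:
-1*(-32638) - F(-5, 18) = -1*(-32638) - 1*18 = 32638 - 18 = 32620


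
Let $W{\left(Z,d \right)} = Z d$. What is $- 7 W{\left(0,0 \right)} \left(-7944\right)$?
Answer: $0$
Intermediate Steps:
$- 7 W{\left(0,0 \right)} \left(-7944\right) = - 7 \cdot 0 \cdot 0 \left(-7944\right) = \left(-7\right) 0 \left(-7944\right) = 0 \left(-7944\right) = 0$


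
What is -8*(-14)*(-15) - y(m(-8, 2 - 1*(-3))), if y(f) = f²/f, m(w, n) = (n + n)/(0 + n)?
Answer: -1682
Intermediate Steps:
m(w, n) = 2 (m(w, n) = (2*n)/n = 2)
y(f) = f
-8*(-14)*(-15) - y(m(-8, 2 - 1*(-3))) = -8*(-14)*(-15) - 1*2 = 112*(-15) - 2 = -1680 - 2 = -1682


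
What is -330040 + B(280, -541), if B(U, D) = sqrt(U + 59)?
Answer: -330040 + sqrt(339) ≈ -3.3002e+5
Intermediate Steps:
B(U, D) = sqrt(59 + U)
-330040 + B(280, -541) = -330040 + sqrt(59 + 280) = -330040 + sqrt(339)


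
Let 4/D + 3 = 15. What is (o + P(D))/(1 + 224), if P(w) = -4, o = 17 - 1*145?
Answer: -44/75 ≈ -0.58667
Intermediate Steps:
D = 1/3 (D = 4/(-3 + 15) = 4/12 = 4*(1/12) = 1/3 ≈ 0.33333)
o = -128 (o = 17 - 145 = -128)
(o + P(D))/(1 + 224) = (-128 - 4)/(1 + 224) = -132/225 = -132*1/225 = -44/75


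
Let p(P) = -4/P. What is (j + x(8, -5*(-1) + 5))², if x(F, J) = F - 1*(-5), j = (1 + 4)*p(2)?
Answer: 9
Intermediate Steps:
j = -10 (j = (1 + 4)*(-4/2) = 5*(-4*½) = 5*(-2) = -10)
x(F, J) = 5 + F (x(F, J) = F + 5 = 5 + F)
(j + x(8, -5*(-1) + 5))² = (-10 + (5 + 8))² = (-10 + 13)² = 3² = 9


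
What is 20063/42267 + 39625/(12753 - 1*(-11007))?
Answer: 143435117/66950928 ≈ 2.1424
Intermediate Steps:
20063/42267 + 39625/(12753 - 1*(-11007)) = 20063*(1/42267) + 39625/(12753 + 11007) = 20063/42267 + 39625/23760 = 20063/42267 + 39625*(1/23760) = 20063/42267 + 7925/4752 = 143435117/66950928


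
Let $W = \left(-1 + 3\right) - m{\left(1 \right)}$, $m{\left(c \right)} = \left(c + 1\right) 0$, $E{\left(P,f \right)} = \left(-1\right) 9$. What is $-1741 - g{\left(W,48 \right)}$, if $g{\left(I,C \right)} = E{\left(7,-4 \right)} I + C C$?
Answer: $-4027$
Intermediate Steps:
$E{\left(P,f \right)} = -9$
$m{\left(c \right)} = 0$ ($m{\left(c \right)} = \left(1 + c\right) 0 = 0$)
$W = 2$ ($W = \left(-1 + 3\right) - 0 = 2 + 0 = 2$)
$g{\left(I,C \right)} = C^{2} - 9 I$ ($g{\left(I,C \right)} = - 9 I + C C = - 9 I + C^{2} = C^{2} - 9 I$)
$-1741 - g{\left(W,48 \right)} = -1741 - \left(48^{2} - 18\right) = -1741 - \left(2304 - 18\right) = -1741 - 2286 = -4027$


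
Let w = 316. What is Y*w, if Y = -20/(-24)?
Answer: 790/3 ≈ 263.33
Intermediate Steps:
Y = ⅚ (Y = -20*(-1/24) = ⅚ ≈ 0.83333)
Y*w = (⅚)*316 = 790/3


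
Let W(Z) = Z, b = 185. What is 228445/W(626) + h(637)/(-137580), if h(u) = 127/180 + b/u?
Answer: 1801851083778713/4937550836400 ≈ 364.93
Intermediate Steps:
h(u) = 127/180 + 185/u
228445/W(626) + h(637)/(-137580) = 228445/626 + (127/180 + 185/637)/(-137580) = 228445*(1/626) + (127/180 + 185*(1/637))*(-1/137580) = 228445/626 + (127/180 + 185/637)*(-1/137580) = 228445/626 + (114199/114660)*(-1/137580) = 228445/626 - 114199/15774922800 = 1801851083778713/4937550836400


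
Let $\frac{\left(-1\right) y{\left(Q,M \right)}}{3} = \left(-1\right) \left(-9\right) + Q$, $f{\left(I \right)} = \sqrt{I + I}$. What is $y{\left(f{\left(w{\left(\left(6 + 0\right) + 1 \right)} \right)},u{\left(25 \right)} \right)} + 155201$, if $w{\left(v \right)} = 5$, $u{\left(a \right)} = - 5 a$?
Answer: $155174 - 3 \sqrt{10} \approx 1.5516 \cdot 10^{5}$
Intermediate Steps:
$f{\left(I \right)} = \sqrt{2} \sqrt{I}$ ($f{\left(I \right)} = \sqrt{2 I} = \sqrt{2} \sqrt{I}$)
$y{\left(Q,M \right)} = -27 - 3 Q$ ($y{\left(Q,M \right)} = - 3 \left(\left(-1\right) \left(-9\right) + Q\right) = - 3 \left(9 + Q\right) = -27 - 3 Q$)
$y{\left(f{\left(w{\left(\left(6 + 0\right) + 1 \right)} \right)},u{\left(25 \right)} \right)} + 155201 = \left(-27 - 3 \sqrt{2} \sqrt{5}\right) + 155201 = \left(-27 - 3 \sqrt{10}\right) + 155201 = 155174 - 3 \sqrt{10}$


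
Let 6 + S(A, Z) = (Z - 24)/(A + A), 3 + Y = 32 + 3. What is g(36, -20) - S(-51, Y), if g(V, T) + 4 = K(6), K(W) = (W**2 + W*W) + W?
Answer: 4084/51 ≈ 80.078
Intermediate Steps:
Y = 32 (Y = -3 + (32 + 3) = -3 + 35 = 32)
K(W) = W + 2*W**2 (K(W) = (W**2 + W**2) + W = 2*W**2 + W = W + 2*W**2)
g(V, T) = 74 (g(V, T) = -4 + 6*(1 + 2*6) = -4 + 6*(1 + 12) = -4 + 6*13 = -4 + 78 = 74)
S(A, Z) = -6 + (-24 + Z)/(2*A) (S(A, Z) = -6 + (Z - 24)/(A + A) = -6 + (-24 + Z)/((2*A)) = -6 + (-24 + Z)*(1/(2*A)) = -6 + (-24 + Z)/(2*A))
g(36, -20) - S(-51, Y) = 74 - (-24 + 32 - 12*(-51))/(2*(-51)) = 74 - (-1)*(-24 + 32 + 612)/(2*51) = 74 - (-1)*620/(2*51) = 74 - 1*(-310/51) = 74 + 310/51 = 4084/51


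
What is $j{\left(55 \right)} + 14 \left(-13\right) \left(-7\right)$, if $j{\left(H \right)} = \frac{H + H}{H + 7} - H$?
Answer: $\frac{37844}{31} \approx 1220.8$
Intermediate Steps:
$j{\left(H \right)} = - H + \frac{2 H}{7 + H}$ ($j{\left(H \right)} = \frac{2 H}{7 + H} - H = - H + \frac{2 H}{7 + H}$)
$j{\left(55 \right)} + 14 \left(-13\right) \left(-7\right) = \left(-1\right) 55 \frac{1}{7 + 55} \left(5 + 55\right) + 14 \left(-13\right) \left(-7\right) = \left(-1\right) 55 \cdot \frac{1}{62} \cdot 60 - -1274 = \left(-1\right) 55 \cdot \frac{1}{62} \cdot 60 + 1274 = - \frac{1650}{31} + 1274 = \frac{37844}{31}$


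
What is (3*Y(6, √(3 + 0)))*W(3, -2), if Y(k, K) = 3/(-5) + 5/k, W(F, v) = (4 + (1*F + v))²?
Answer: 35/2 ≈ 17.500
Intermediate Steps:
W(F, v) = (4 + F + v)² (W(F, v) = (4 + (F + v))² = (4 + F + v)²)
Y(k, K) = -⅗ + 5/k (Y(k, K) = 3*(-⅕) + 5/k = -⅗ + 5/k)
(3*Y(6, √(3 + 0)))*W(3, -2) = (3*(-⅗ + 5/6))*(4 + 3 - 2)² = (3*(-⅗ + 5*(⅙)))*5² = (3*(-⅗ + ⅚))*25 = (3*(7/30))*25 = (7/10)*25 = 35/2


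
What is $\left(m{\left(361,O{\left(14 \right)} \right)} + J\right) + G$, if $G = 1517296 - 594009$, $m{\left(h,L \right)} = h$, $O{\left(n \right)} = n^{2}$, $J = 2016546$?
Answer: $2940194$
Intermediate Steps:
$G = 923287$
$\left(m{\left(361,O{\left(14 \right)} \right)} + J\right) + G = \left(361 + 2016546\right) + 923287 = 2016907 + 923287 = 2940194$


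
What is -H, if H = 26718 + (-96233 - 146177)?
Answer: 215692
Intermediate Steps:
H = -215692 (H = 26718 - 242410 = -215692)
-H = -1*(-215692) = 215692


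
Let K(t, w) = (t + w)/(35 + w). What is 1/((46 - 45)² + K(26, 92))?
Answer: 127/245 ≈ 0.51837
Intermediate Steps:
K(t, w) = (t + w)/(35 + w)
1/((46 - 45)² + K(26, 92)) = 1/((46 - 45)² + (26 + 92)/(35 + 92)) = 1/(1² + 118/127) = 1/(1 + (1/127)*118) = 1/(1 + 118/127) = 1/(245/127) = 127/245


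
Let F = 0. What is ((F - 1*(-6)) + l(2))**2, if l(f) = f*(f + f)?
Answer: 196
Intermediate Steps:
l(f) = 2*f**2 (l(f) = f*(2*f) = 2*f**2)
((F - 1*(-6)) + l(2))**2 = ((0 - 1*(-6)) + 2*2**2)**2 = ((0 + 6) + 2*4)**2 = (6 + 8)**2 = 14**2 = 196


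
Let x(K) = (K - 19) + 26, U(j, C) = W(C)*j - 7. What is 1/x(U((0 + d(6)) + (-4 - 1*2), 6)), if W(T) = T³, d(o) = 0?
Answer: -1/1296 ≈ -0.00077160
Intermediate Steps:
U(j, C) = -7 + j*C³ (U(j, C) = C³*j - 7 = j*C³ - 7 = -7 + j*C³)
x(K) = 7 + K (x(K) = (-19 + K) + 26 = 7 + K)
1/x(U((0 + d(6)) + (-4 - 1*2), 6)) = 1/(7 + (-7 + ((0 + 0) + (-4 - 1*2))*6³)) = 1/(7 + (-7 + (0 + (-4 - 2))*216)) = 1/(7 + (-7 + (0 - 6)*216)) = 1/(7 + (-7 - 6*216)) = 1/(7 + (-7 - 1296)) = 1/(7 - 1303) = 1/(-1296) = -1/1296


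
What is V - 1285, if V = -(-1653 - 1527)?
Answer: 1895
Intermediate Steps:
V = 3180 (V = -1*(-3180) = 3180)
V - 1285 = 3180 - 1285 = 1895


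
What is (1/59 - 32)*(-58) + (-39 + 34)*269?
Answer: 30091/59 ≈ 510.02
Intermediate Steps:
(1/59 - 32)*(-58) + (-39 + 34)*269 = (1/59 - 32)*(-58) - 5*269 = -1887/59*(-58) - 1345 = 109446/59 - 1345 = 30091/59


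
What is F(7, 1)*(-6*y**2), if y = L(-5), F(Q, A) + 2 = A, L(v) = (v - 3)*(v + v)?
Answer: 38400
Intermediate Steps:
L(v) = 2*v*(-3 + v) (L(v) = (-3 + v)*(2*v) = 2*v*(-3 + v))
F(Q, A) = -2 + A
y = 80 (y = 2*(-5)*(-3 - 5) = 2*(-5)*(-8) = 80)
F(7, 1)*(-6*y**2) = (-2 + 1)*(-6*80**2) = -(-6)*6400 = -1*(-38400) = 38400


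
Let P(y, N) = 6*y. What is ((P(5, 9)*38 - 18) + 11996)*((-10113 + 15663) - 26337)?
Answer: -272683866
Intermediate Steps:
((P(5, 9)*38 - 18) + 11996)*((-10113 + 15663) - 26337) = (((6*5)*38 - 18) + 11996)*((-10113 + 15663) - 26337) = ((30*38 - 18) + 11996)*(5550 - 26337) = ((1140 - 18) + 11996)*(-20787) = (1122 + 11996)*(-20787) = 13118*(-20787) = -272683866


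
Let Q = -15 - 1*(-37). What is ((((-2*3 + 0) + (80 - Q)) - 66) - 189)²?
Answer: 41209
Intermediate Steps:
Q = 22 (Q = -15 + 37 = 22)
((((-2*3 + 0) + (80 - Q)) - 66) - 189)² = ((((-2*3 + 0) + (80 - 1*22)) - 66) - 189)² = ((((-6 + 0) + (80 - 22)) - 66) - 189)² = (((-6 + 58) - 66) - 189)² = ((52 - 66) - 189)² = (-14 - 189)² = (-203)² = 41209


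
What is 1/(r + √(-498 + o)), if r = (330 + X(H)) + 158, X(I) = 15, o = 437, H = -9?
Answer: 503/253070 - I*√61/253070 ≈ 0.0019876 - 3.0862e-5*I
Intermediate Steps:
r = 503 (r = (330 + 15) + 158 = 345 + 158 = 503)
1/(r + √(-498 + o)) = 1/(503 + √(-498 + 437)) = 1/(503 + √(-61)) = 1/(503 + I*√61)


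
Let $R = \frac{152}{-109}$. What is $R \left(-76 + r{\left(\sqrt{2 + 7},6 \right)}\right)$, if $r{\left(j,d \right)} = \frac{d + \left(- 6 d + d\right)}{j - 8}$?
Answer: $\frac{54112}{545} \approx 99.288$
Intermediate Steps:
$R = - \frac{152}{109}$ ($R = 152 \left(- \frac{1}{109}\right) = - \frac{152}{109} \approx -1.3945$)
$r{\left(j,d \right)} = - \frac{4 d}{-8 + j}$ ($r{\left(j,d \right)} = \frac{d - 5 d}{-8 + j} = \frac{\left(-4\right) d}{-8 + j} = - \frac{4 d}{-8 + j}$)
$R \left(-76 + r{\left(\sqrt{2 + 7},6 \right)}\right) = - \frac{152 \left(-76 - \frac{24}{-8 + \sqrt{2 + 7}}\right)}{109} = - \frac{152 \left(-76 - \frac{24}{-8 + \sqrt{9}}\right)}{109} = - \frac{152 \left(-76 - \frac{24}{-8 + 3}\right)}{109} = - \frac{152 \left(-76 - \frac{24}{-5}\right)}{109} = - \frac{152 \left(-76 - 24 \left(- \frac{1}{5}\right)\right)}{109} = - \frac{152 \left(-76 + \frac{24}{5}\right)}{109} = \left(- \frac{152}{109}\right) \left(- \frac{356}{5}\right) = \frac{54112}{545}$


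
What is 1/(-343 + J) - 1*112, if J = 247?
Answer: -10753/96 ≈ -112.01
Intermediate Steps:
1/(-343 + J) - 1*112 = 1/(-343 + 247) - 1*112 = 1/(-96) - 112 = -1/96 - 112 = -10753/96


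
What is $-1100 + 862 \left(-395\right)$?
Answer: $-341590$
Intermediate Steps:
$-1100 + 862 \left(-395\right) = -1100 - 340490 = -341590$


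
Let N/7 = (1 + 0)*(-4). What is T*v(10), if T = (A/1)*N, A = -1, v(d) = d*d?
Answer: 2800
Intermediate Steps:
v(d) = d²
N = -28 (N = 7*((1 + 0)*(-4)) = 7*(1*(-4)) = 7*(-4) = -28)
T = 28 (T = (-1/1)*(-28) = (1*(-1))*(-28) = -1*(-28) = 28)
T*v(10) = 28*10² = 28*100 = 2800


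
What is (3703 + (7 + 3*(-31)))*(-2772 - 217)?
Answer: -10811213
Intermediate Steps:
(3703 + (7 + 3*(-31)))*(-2772 - 217) = (3703 + (7 - 93))*(-2989) = (3703 - 86)*(-2989) = 3617*(-2989) = -10811213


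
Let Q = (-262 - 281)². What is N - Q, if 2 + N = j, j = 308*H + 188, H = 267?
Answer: -212427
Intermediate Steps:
j = 82424 (j = 308*267 + 188 = 82236 + 188 = 82424)
Q = 294849 (Q = (-543)² = 294849)
N = 82422 (N = -2 + 82424 = 82422)
N - Q = 82422 - 1*294849 = 82422 - 294849 = -212427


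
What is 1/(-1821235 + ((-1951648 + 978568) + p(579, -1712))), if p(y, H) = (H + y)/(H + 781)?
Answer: -931/2601506132 ≈ -3.5787e-7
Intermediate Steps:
p(y, H) = (H + y)/(781 + H)
1/(-1821235 + ((-1951648 + 978568) + p(579, -1712))) = 1/(-1821235 + ((-1951648 + 978568) + (-1712 + 579)/(781 - 1712))) = 1/(-1821235 + (-973080 - 1133/(-931))) = 1/(-1821235 + (-973080 - 1/931*(-1133))) = 1/(-1821235 + (-973080 + 1133/931)) = 1/(-1821235 - 905936347/931) = 1/(-2601506132/931) = -931/2601506132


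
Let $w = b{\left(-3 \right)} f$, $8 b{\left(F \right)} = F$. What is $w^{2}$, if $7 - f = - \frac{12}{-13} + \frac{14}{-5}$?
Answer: $\frac{2996361}{270400} \approx 11.081$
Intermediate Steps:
$b{\left(F \right)} = \frac{F}{8}$
$f = \frac{577}{65}$ ($f = 7 - \left(- \frac{12}{-13} + \frac{14}{-5}\right) = 7 - \left(\left(-12\right) \left(- \frac{1}{13}\right) + 14 \left(- \frac{1}{5}\right)\right) = 7 - \left(\frac{12}{13} - \frac{14}{5}\right) = 7 - - \frac{122}{65} = 7 + \frac{122}{65} = \frac{577}{65} \approx 8.8769$)
$w = - \frac{1731}{520}$ ($w = \frac{1}{8} \left(-3\right) \frac{577}{65} = \left(- \frac{3}{8}\right) \frac{577}{65} = - \frac{1731}{520} \approx -3.3288$)
$w^{2} = \left(- \frac{1731}{520}\right)^{2} = \frac{2996361}{270400}$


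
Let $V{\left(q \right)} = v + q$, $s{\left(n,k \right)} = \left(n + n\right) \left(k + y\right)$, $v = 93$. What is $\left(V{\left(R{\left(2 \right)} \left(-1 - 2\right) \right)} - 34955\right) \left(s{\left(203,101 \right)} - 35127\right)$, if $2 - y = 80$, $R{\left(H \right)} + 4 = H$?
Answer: $898901384$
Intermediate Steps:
$R{\left(H \right)} = -4 + H$
$y = -78$ ($y = 2 - 80 = -78$)
$s{\left(n,k \right)} = 2 n \left(-78 + k\right)$ ($s{\left(n,k \right)} = \left(n + n\right) \left(k - 78\right) = 2 n \left(-78 + k\right)$)
$V{\left(q \right)} = 93 + q$
$\left(V{\left(R{\left(2 \right)} \left(-1 - 2\right) \right)} - 34955\right) \left(s{\left(203,101 \right)} - 35127\right) = \left(\left(93 + \left(-4 + 2\right) \left(-1 - 2\right)\right) - 34955\right) \left(2 \cdot 203 \left(-78 + 101\right) - 35127\right) = \left(\left(93 - 2 \left(-1 - 2\right)\right) - 34955\right) \left(2 \cdot 203 \cdot 23 - 35127\right) = \left(\left(93 - -6\right) - 34955\right) \left(9338 - 35127\right) = \left(\left(93 + 6\right) - 34955\right) \left(-25789\right) = \left(99 - 34955\right) \left(-25789\right) = \left(-34856\right) \left(-25789\right) = 898901384$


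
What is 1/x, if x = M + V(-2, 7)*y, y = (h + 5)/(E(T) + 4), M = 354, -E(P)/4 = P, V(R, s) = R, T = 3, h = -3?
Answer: 2/709 ≈ 0.0028209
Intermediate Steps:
E(P) = -4*P
y = -1/4 (y = (-3 + 5)/(-4*3 + 4) = 2/(-12 + 4) = 2/(-8) = 2*(-1/8) = -1/4 ≈ -0.25000)
x = 709/2 (x = 354 - 2*(-1/4) = 354 + 1/2 = 709/2 ≈ 354.50)
1/x = 1/(709/2) = 2/709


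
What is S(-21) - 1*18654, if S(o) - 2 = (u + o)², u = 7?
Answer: -18456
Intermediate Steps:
S(o) = 2 + (7 + o)²
S(-21) - 1*18654 = (2 + (7 - 21)²) - 1*18654 = (2 + (-14)²) - 18654 = (2 + 196) - 18654 = 198 - 18654 = -18456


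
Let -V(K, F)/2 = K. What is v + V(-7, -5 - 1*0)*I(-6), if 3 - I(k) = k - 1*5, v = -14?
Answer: 182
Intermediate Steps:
V(K, F) = -2*K
I(k) = 8 - k (I(k) = 3 - (k - 1*5) = 3 - (k - 5) = 3 - (-5 + k) = 3 + (5 - k) = 8 - k)
v + V(-7, -5 - 1*0)*I(-6) = -14 + (-2*(-7))*(8 - 1*(-6)) = -14 + 14*(8 + 6) = -14 + 14*14 = -14 + 196 = 182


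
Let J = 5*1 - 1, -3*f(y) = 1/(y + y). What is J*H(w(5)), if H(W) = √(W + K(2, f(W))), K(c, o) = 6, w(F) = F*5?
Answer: 4*√31 ≈ 22.271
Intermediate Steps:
w(F) = 5*F
f(y) = -1/(6*y) (f(y) = -1/(3*(y + y)) = -1/(2*y)/3 = -1/(6*y))
H(W) = √(6 + W) (H(W) = √(W + 6) = √(6 + W))
J = 4 (J = 5 - 1 = 4)
J*H(w(5)) = 4*√(6 + 5*5) = 4*√(6 + 25) = 4*√31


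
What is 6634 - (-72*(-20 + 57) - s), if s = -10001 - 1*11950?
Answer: -12653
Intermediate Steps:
s = -21951 (s = -10001 - 11950 = -21951)
6634 - (-72*(-20 + 57) - s) = 6634 - (-72*(-20 + 57) - 1*(-21951)) = 6634 - (-72*37 + 21951) = 6634 - (-2664 + 21951) = 6634 - 1*19287 = 6634 - 19287 = -12653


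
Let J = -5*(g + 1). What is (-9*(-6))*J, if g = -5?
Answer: 1080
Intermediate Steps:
J = 20 (J = -5*(-5 + 1) = -5*(-4) = 20)
(-9*(-6))*J = -9*(-6)*20 = 54*20 = 1080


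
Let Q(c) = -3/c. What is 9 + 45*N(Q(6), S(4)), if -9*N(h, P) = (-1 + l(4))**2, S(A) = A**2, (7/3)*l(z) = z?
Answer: 316/49 ≈ 6.4490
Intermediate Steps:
l(z) = 3*z/7
N(h, P) = -25/441 (N(h, P) = -(-1 + (3/7)*4)**2/9 = -(-1 + 12/7)**2/9 = -(5/7)**2/9 = -1/9*25/49 = -25/441)
9 + 45*N(Q(6), S(4)) = 9 + 45*(-25/441) = 9 - 125/49 = 316/49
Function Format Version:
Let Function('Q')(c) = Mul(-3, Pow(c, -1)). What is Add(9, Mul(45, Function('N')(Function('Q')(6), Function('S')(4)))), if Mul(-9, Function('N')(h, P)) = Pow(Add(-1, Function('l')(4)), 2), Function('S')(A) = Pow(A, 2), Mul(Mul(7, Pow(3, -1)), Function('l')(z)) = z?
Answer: Rational(316, 49) ≈ 6.4490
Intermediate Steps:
Function('l')(z) = Mul(Rational(3, 7), z)
Function('N')(h, P) = Rational(-25, 441) (Function('N')(h, P) = Mul(Rational(-1, 9), Pow(Add(-1, Mul(Rational(3, 7), 4)), 2)) = Mul(Rational(-1, 9), Pow(Add(-1, Rational(12, 7)), 2)) = Mul(Rational(-1, 9), Pow(Rational(5, 7), 2)) = Mul(Rational(-1, 9), Rational(25, 49)) = Rational(-25, 441))
Add(9, Mul(45, Function('N')(Function('Q')(6), Function('S')(4)))) = Add(9, Mul(45, Rational(-25, 441))) = Add(9, Rational(-125, 49)) = Rational(316, 49)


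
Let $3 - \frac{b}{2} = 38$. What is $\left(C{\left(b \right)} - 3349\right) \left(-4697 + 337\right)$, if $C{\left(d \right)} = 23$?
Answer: $14501360$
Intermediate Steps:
$b = -70$ ($b = 6 - 76 = -70$)
$\left(C{\left(b \right)} - 3349\right) \left(-4697 + 337\right) = \left(23 - 3349\right) \left(-4697 + 337\right) = \left(-3326\right) \left(-4360\right) = 14501360$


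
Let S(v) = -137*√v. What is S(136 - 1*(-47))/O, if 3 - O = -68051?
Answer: -137*√183/68054 ≈ -0.027233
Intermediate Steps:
O = 68054 (O = 3 - 1*(-68051) = 3 + 68051 = 68054)
S(136 - 1*(-47))/O = -137*√(136 - 1*(-47))/68054 = -137*√(136 + 47)*(1/68054) = -137*√183*(1/68054) = -137*√183/68054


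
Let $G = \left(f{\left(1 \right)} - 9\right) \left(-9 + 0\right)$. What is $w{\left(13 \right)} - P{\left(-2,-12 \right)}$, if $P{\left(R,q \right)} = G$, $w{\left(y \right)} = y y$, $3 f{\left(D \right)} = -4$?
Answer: $76$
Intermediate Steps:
$f{\left(D \right)} = - \frac{4}{3}$ ($f{\left(D \right)} = \frac{1}{3} \left(-4\right) = - \frac{4}{3}$)
$w{\left(y \right)} = y^{2}$
$G = 93$ ($G = \left(- \frac{4}{3} - 9\right) \left(-9 + 0\right) = \left(- \frac{31}{3}\right) \left(-9\right) = 93$)
$P{\left(R,q \right)} = 93$
$w{\left(13 \right)} - P{\left(-2,-12 \right)} = 13^{2} - 93 = 169 - 93 = 76$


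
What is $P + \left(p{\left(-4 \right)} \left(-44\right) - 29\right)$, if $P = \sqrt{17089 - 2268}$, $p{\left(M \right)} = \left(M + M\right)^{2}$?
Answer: $-2845 + \sqrt{14821} \approx -2723.3$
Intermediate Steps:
$p{\left(M \right)} = 4 M^{2}$ ($p{\left(M \right)} = \left(2 M\right)^{2} = 4 M^{2}$)
$P = \sqrt{14821}$ ($P = \sqrt{17089 - 2268} = \sqrt{14821} \approx 121.74$)
$P + \left(p{\left(-4 \right)} \left(-44\right) - 29\right) = \sqrt{14821} + \left(4 \left(-4\right)^{2} \left(-44\right) - 29\right) = \sqrt{14821} + \left(4 \cdot 16 \left(-44\right) - 29\right) = \sqrt{14821} + \left(64 \left(-44\right) - 29\right) = \sqrt{14821} - 2845 = -2845 + \sqrt{14821}$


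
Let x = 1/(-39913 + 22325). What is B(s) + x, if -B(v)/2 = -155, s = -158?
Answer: 5452279/17588 ≈ 310.00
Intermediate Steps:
B(v) = 310 (B(v) = -2*(-155) = 310)
x = -1/17588 (x = 1/(-17588) = -1/17588 ≈ -5.6857e-5)
B(s) + x = 310 - 1/17588 = 5452279/17588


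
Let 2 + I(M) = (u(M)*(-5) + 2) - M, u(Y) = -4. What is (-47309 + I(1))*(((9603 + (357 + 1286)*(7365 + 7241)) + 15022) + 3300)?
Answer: -1136169820070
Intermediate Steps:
I(M) = 20 - M (I(M) = -2 + ((-4*(-5) + 2) - M) = -2 + ((20 + 2) - M) = -2 + (22 - M) = 20 - M)
(-47309 + I(1))*(((9603 + (357 + 1286)*(7365 + 7241)) + 15022) + 3300) = (-47309 + (20 - 1*1))*(((9603 + (357 + 1286)*(7365 + 7241)) + 15022) + 3300) = (-47309 + (20 - 1))*(((9603 + 1643*14606) + 15022) + 3300) = (-47309 + 19)*(((9603 + 23997658) + 15022) + 3300) = -47290*((24007261 + 15022) + 3300) = -47290*(24022283 + 3300) = -47290*24025583 = -1136169820070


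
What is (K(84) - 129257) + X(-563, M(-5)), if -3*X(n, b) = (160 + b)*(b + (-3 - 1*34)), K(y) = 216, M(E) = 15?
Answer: -383273/3 ≈ -1.2776e+5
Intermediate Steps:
X(n, b) = -(-37 + b)*(160 + b)/3 (X(n, b) = -(160 + b)*(b + (-3 - 1*34))/3 = -(160 + b)*(b + (-3 - 34))/3 = -(160 + b)*(b - 37)/3 = -(160 + b)*(-37 + b)/3 = -(-37 + b)*(160 + b)/3)
(K(84) - 129257) + X(-563, M(-5)) = (216 - 129257) + (5920/3 - 41*15 - ⅓*15²) = -129041 + (5920/3 - 615 - ⅓*225) = -129041 + (5920/3 - 615 - 75) = -129041 + 3850/3 = -383273/3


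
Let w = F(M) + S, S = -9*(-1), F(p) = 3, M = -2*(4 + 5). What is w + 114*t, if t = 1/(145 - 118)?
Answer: 146/9 ≈ 16.222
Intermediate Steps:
M = -18 (M = -2*9 = -18)
t = 1/27 ≈ 0.037037
S = 9
w = 12 (w = 3 + 9 = 12)
w + 114*t = 12 + 114*(1/27) = 12 + 38/9 = 146/9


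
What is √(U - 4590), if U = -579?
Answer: I*√5169 ≈ 71.896*I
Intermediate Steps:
√(U - 4590) = √(-579 - 4590) = √(-5169) = I*√5169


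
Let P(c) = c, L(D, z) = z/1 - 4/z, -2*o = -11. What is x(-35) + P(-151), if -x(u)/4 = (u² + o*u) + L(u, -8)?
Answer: -4251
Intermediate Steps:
o = 11/2 (o = -½*(-11) = 11/2 ≈ 5.5000)
L(D, z) = z - 4/z (L(D, z) = z*1 - 4/z = z - 4/z)
x(u) = 30 - 22*u - 4*u² (x(u) = -4*((u² + 11*u/2) + (-8 - 4/(-8))) = -4*((u² + 11*u/2) + (-8 - 4*(-⅛))) = -4*((u² + 11*u/2) + (-8 + ½)) = -4*((u² + 11*u/2) - 15/2) = -4*(-15/2 + u² + 11*u/2) = 30 - 22*u - 4*u²)
x(-35) + P(-151) = (30 - 22*(-35) - 4*(-35)²) - 151 = (30 + 770 - 4*1225) - 151 = (30 + 770 - 4900) - 151 = -4100 - 151 = -4251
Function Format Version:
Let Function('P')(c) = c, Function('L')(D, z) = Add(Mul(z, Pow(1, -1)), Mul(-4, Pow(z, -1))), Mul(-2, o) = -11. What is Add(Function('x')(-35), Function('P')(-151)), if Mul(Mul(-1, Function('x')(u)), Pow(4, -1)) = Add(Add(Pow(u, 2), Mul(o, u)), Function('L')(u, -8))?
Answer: -4251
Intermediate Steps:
o = Rational(11, 2) (o = Mul(Rational(-1, 2), -11) = Rational(11, 2) ≈ 5.5000)
Function('L')(D, z) = Add(z, Mul(-4, Pow(z, -1))) (Function('L')(D, z) = Add(Mul(z, 1), Mul(-4, Pow(z, -1))) = Add(z, Mul(-4, Pow(z, -1))))
Function('x')(u) = Add(30, Mul(-22, u), Mul(-4, Pow(u, 2))) (Function('x')(u) = Mul(-4, Add(Add(Pow(u, 2), Mul(Rational(11, 2), u)), Add(-8, Mul(-4, Pow(-8, -1))))) = Mul(-4, Add(Add(Pow(u, 2), Mul(Rational(11, 2), u)), Add(-8, Mul(-4, Rational(-1, 8))))) = Mul(-4, Add(Add(Pow(u, 2), Mul(Rational(11, 2), u)), Add(-8, Rational(1, 2)))) = Mul(-4, Add(Add(Pow(u, 2), Mul(Rational(11, 2), u)), Rational(-15, 2))) = Mul(-4, Add(Rational(-15, 2), Pow(u, 2), Mul(Rational(11, 2), u))) = Add(30, Mul(-22, u), Mul(-4, Pow(u, 2))))
Add(Function('x')(-35), Function('P')(-151)) = Add(Add(30, Mul(-22, -35), Mul(-4, Pow(-35, 2))), -151) = Add(Add(30, 770, Mul(-4, 1225)), -151) = Add(Add(30, 770, -4900), -151) = Add(-4100, -151) = -4251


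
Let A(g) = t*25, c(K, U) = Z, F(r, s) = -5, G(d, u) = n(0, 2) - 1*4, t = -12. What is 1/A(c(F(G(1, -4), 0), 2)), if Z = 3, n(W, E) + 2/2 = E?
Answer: -1/300 ≈ -0.0033333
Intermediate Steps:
n(W, E) = -1 + E
G(d, u) = -3 (G(d, u) = (-1 + 2) - 1*4 = 1 - 4 = -3)
c(K, U) = 3
A(g) = -300 (A(g) = -12*25 = -300)
1/A(c(F(G(1, -4), 0), 2)) = 1/(-300) = -1/300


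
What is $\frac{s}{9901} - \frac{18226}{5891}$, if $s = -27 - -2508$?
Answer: $- \frac{165840055}{58326791} \approx -2.8433$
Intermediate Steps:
$s = 2481$ ($s = -27 + 2508 = 2481$)
$\frac{s}{9901} - \frac{18226}{5891} = \frac{2481}{9901} - \frac{18226}{5891} = - \frac{165840055}{58326791}$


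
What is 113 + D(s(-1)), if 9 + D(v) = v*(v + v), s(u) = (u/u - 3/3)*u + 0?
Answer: 104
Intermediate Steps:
s(u) = 0 (s(u) = (1 - 3*⅓)*u + 0 = (1 - 1)*u + 0 = 0*u + 0 = 0 + 0 = 0)
D(v) = -9 + 2*v² (D(v) = -9 + v*(v + v) = -9 + v*(2*v) = -9 + 2*v²)
113 + D(s(-1)) = 113 + (-9 + 2*0²) = 113 + (-9 + 2*0) = 113 + (-9 + 0) = 113 - 9 = 104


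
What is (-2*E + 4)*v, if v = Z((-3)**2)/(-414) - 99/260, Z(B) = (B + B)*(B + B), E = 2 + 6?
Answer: 20871/1495 ≈ 13.961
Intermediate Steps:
E = 8
Z(B) = 4*B**2 (Z(B) = (2*B)*(2*B) = 4*B**2)
v = -6957/5980 (v = (4*((-3)**2)**2)/(-414) - 99/260 = (4*9**2)*(-1/414) - 99*1/260 = (4*81)*(-1/414) - 99/260 = 324*(-1/414) - 99/260 = -18/23 - 99/260 = -6957/5980 ≈ -1.1634)
(-2*E + 4)*v = (-2*8 + 4)*(-6957/5980) = (-16 + 4)*(-6957/5980) = -12*(-6957/5980) = 20871/1495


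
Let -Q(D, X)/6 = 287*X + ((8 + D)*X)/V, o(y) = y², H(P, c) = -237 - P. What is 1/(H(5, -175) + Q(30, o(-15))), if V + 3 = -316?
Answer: -319/123622448 ≈ -2.5804e-6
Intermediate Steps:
V = -319 (V = -3 - 316 = -319)
Q(D, X) = -1722*X + 6*X*(8 + D)/319 (Q(D, X) = -6*(287*X + ((8 + D)*X)/(-319)) = -6*(287*X + (X*(8 + D))*(-1/319)) = -6*(287*X - X*(8 + D)/319) = -1722*X + 6*X*(8 + D)/319)
1/(H(5, -175) + Q(30, o(-15))) = 1/((-237 - 1*5) + (6/319)*(-15)²*(-91545 + 30)) = 1/((-237 - 5) + (6/319)*225*(-91515)) = 1/(-242 - 123545250/319) = 1/(-123622448/319) = -319/123622448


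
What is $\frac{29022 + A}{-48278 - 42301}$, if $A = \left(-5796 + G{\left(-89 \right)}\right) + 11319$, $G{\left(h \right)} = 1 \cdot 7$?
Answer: $- \frac{34552}{90579} \approx -0.38146$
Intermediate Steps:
$G{\left(h \right)} = 7$
$A = 5530$ ($A = \left(-5796 + 7\right) + 11319 = -5789 + 11319 = 5530$)
$\frac{29022 + A}{-48278 - 42301} = \frac{29022 + 5530}{-48278 - 42301} = \frac{34552}{-90579} = 34552 \left(- \frac{1}{90579}\right) = - \frac{34552}{90579}$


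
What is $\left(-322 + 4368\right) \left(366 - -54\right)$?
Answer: $1699320$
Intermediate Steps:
$\left(-322 + 4368\right) \left(366 - -54\right) = 4046 \left(366 + \left(66 - 12\right)\right) = 4046 \left(366 + 54\right) = 4046 \cdot 420 = 1699320$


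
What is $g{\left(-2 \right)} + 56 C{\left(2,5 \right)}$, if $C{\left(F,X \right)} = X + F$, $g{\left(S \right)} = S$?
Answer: $390$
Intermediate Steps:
$C{\left(F,X \right)} = F + X$
$g{\left(-2 \right)} + 56 C{\left(2,5 \right)} = -2 + 56 \left(2 + 5\right) = -2 + 56 \cdot 7 = -2 + 392 = 390$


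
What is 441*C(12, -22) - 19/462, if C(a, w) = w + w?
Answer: -8964667/462 ≈ -19404.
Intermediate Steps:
C(a, w) = 2*w
441*C(12, -22) - 19/462 = 441*(2*(-22)) - 19/462 = 441*(-44) - 19*1/462 = -19404 - 19/462 = -8964667/462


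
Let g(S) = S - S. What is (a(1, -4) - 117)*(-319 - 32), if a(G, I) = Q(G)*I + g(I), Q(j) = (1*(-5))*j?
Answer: 34047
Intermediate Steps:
Q(j) = -5*j
g(S) = 0
a(G, I) = -5*G*I (a(G, I) = (-5*G)*I + 0 = -5*G*I + 0 = -5*G*I)
(a(1, -4) - 117)*(-319 - 32) = (-5*1*(-4) - 117)*(-319 - 32) = (20 - 117)*(-351) = -97*(-351) = 34047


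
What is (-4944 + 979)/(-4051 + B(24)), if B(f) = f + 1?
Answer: 65/66 ≈ 0.98485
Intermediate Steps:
B(f) = 1 + f
(-4944 + 979)/(-4051 + B(24)) = (-4944 + 979)/(-4051 + (1 + 24)) = -3965/(-4051 + 25) = -3965/(-4026) = -3965*(-1/4026) = 65/66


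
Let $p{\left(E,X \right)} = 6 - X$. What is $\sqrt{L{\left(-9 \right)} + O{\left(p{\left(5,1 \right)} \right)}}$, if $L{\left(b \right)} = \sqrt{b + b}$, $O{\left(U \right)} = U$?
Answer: $\sqrt{5 + 3 i \sqrt{2}} \approx 2.4039 + 0.88245 i$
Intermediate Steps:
$L{\left(b \right)} = \sqrt{2} \sqrt{b}$ ($L{\left(b \right)} = \sqrt{2 b} = \sqrt{2} \sqrt{b}$)
$\sqrt{L{\left(-9 \right)} + O{\left(p{\left(5,1 \right)} \right)}} = \sqrt{\sqrt{2} \sqrt{-9} + \left(6 - 1\right)} = \sqrt{\sqrt{2} \cdot 3 i + \left(6 - 1\right)} = \sqrt{3 i \sqrt{2} + 5} = \sqrt{5 + 3 i \sqrt{2}}$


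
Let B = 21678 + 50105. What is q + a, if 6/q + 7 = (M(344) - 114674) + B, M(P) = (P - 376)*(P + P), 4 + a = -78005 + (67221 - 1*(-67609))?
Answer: 614746398/10819 ≈ 56821.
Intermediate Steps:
a = 56821 (a = -4 + (-78005 + (67221 - 1*(-67609))) = -4 + (-78005 + (67221 + 67609)) = -4 + (-78005 + 134830) = -4 + 56825 = 56821)
M(P) = 2*P*(-376 + P) (M(P) = (-376 + P)*(2*P) = 2*P*(-376 + P))
B = 71783
q = -1/10819 (q = 6/(-7 + ((2*344*(-376 + 344) - 114674) + 71783)) = 6/(-7 + ((2*344*(-32) - 114674) + 71783)) = 6/(-7 + ((-22016 - 114674) + 71783)) = 6/(-7 + (-136690 + 71783)) = 6/(-7 - 64907) = 6/(-64914) = 6*(-1/64914) = -1/10819 ≈ -9.2430e-5)
q + a = -1/10819 + 56821 = 614746398/10819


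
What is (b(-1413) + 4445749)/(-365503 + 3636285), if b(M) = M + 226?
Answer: 2222281/1635391 ≈ 1.3589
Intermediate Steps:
b(M) = 226 + M
(b(-1413) + 4445749)/(-365503 + 3636285) = ((226 - 1413) + 4445749)/(-365503 + 3636285) = (-1187 + 4445749)/3270782 = 4444562*(1/3270782) = 2222281/1635391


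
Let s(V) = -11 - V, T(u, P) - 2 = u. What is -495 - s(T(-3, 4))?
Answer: -485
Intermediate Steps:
T(u, P) = 2 + u
-495 - s(T(-3, 4)) = -495 - (-11 - (2 - 3)) = -495 - (-11 - 1*(-1)) = -495 - (-11 + 1) = -495 - 1*(-10) = -495 + 10 = -485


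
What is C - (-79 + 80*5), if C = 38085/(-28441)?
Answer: -9167646/28441 ≈ -322.34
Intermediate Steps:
C = -38085/28441 (C = 38085*(-1/28441) = -38085/28441 ≈ -1.3391)
C - (-79 + 80*5) = -38085/28441 - (-79 + 80*5) = -38085/28441 - (-79 + 400) = -38085/28441 - 1*321 = -38085/28441 - 321 = -9167646/28441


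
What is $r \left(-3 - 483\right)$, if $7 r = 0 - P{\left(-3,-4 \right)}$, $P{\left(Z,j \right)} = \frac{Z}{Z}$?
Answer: $\frac{486}{7} \approx 69.429$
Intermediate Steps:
$P{\left(Z,j \right)} = 1$
$r = - \frac{1}{7}$ ($r = \frac{0 - 1}{7} = \frac{1}{7} \left(-1\right) = - \frac{1}{7} \approx -0.14286$)
$r \left(-3 - 483\right) = - \frac{-3 - 483}{7} = \left(- \frac{1}{7}\right) \left(-486\right) = \frac{486}{7}$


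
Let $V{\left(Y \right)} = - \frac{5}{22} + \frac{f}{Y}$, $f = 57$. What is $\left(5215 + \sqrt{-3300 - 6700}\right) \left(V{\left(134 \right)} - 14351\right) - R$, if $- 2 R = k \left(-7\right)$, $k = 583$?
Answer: $- \frac{110316330327}{1474} - \frac{1057654100 i}{737} \approx -7.4841 \cdot 10^{7} - 1.4351 \cdot 10^{6} i$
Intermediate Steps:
$V{\left(Y \right)} = - \frac{5}{22} + \frac{57}{Y}$
$R = \frac{4081}{2}$ ($R = - \frac{583 \left(-7\right)}{2} = \left(- \frac{1}{2}\right) \left(-4081\right) = \frac{4081}{2} \approx 2040.5$)
$\left(5215 + \sqrt{-3300 - 6700}\right) \left(V{\left(134 \right)} - 14351\right) - R = \left(5215 + \sqrt{-3300 - 6700}\right) \left(\left(- \frac{5}{22} + \frac{57}{134}\right) - 14351\right) - \frac{4081}{2} = \left(5215 + \sqrt{-10000}\right) \left(\left(- \frac{5}{22} + 57 \cdot \frac{1}{134}\right) - 14351\right) - \frac{4081}{2} = \left(5215 + 100 i\right) \left(\left(- \frac{5}{22} + \frac{57}{134}\right) - 14351\right) - \frac{4081}{2} = \left(5215 + 100 i\right) \left(\frac{146}{737} - 14351\right) - \frac{4081}{2} = \left(5215 + 100 i\right) \left(- \frac{10576541}{737}\right) - \frac{4081}{2} = \left(- \frac{55156661315}{737} - \frac{1057654100 i}{737}\right) - \frac{4081}{2} = - \frac{110316330327}{1474} - \frac{1057654100 i}{737}$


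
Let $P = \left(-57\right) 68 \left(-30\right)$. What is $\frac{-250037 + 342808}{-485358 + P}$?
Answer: $- \frac{92771}{369078} \approx -0.25136$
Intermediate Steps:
$P = 116280$ ($P = \left(-3876\right) \left(-30\right) = 116280$)
$\frac{-250037 + 342808}{-485358 + P} = \frac{-250037 + 342808}{-485358 + 116280} = \frac{92771}{-369078} = 92771 \left(- \frac{1}{369078}\right) = - \frac{92771}{369078}$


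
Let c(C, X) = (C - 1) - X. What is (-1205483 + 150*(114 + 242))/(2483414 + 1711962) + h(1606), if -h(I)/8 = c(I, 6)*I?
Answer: -86189604318035/4195376 ≈ -2.0544e+7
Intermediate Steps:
c(C, X) = -1 + C - X (c(C, X) = (-1 + C) - X = -1 + C - X)
h(I) = -8*I*(-7 + I) (h(I) = -8*(-1 + I - 1*6)*I = -8*(-1 + I - 6)*I = -8*(-7 + I)*I = -8*I*(-7 + I))
(-1205483 + 150*(114 + 242))/(2483414 + 1711962) + h(1606) = (-1205483 + 150*(114 + 242))/(2483414 + 1711962) + 8*1606*(7 - 1*1606) = (-1205483 + 150*356)/4195376 + 8*1606*(7 - 1606) = (-1205483 + 53400)*(1/4195376) + 8*1606*(-1599) = -1152083*1/4195376 - 20543952 = -1152083/4195376 - 20543952 = -86189604318035/4195376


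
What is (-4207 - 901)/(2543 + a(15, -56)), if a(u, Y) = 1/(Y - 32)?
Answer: -449504/223783 ≈ -2.0087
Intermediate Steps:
a(u, Y) = 1/(-32 + Y)
(-4207 - 901)/(2543 + a(15, -56)) = (-4207 - 901)/(2543 + 1/(-32 - 56)) = -5108/(2543 + 1/(-88)) = -5108/(2543 - 1/88) = -5108/223783/88 = -5108*88/223783 = -449504/223783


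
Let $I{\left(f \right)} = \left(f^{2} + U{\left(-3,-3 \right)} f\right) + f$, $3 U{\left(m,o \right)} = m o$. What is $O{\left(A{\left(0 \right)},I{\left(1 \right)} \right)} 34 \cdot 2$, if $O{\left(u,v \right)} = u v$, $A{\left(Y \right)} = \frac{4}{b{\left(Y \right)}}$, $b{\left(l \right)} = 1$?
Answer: $1360$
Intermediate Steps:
$U{\left(m,o \right)} = \frac{m o}{3}$
$I{\left(f \right)} = f^{2} + 4 f$ ($I{\left(f \right)} = \left(f^{2} + \frac{1}{3} \left(-3\right) \left(-3\right) f\right) + f = \left(f^{2} + 3 f\right) + f = f^{2} + 4 f$)
$A{\left(Y \right)} = 4$ ($A{\left(Y \right)} = \frac{4}{1} = 4 \cdot 1 = 4$)
$O{\left(A{\left(0 \right)},I{\left(1 \right)} \right)} 34 \cdot 2 = 4 \cdot 1 \left(4 + 1\right) 34 \cdot 2 = 4 \cdot 1 \cdot 5 \cdot 34 \cdot 2 = 4 \cdot 5 \cdot 34 \cdot 2 = 20 \cdot 34 \cdot 2 = 680 \cdot 2 = 1360$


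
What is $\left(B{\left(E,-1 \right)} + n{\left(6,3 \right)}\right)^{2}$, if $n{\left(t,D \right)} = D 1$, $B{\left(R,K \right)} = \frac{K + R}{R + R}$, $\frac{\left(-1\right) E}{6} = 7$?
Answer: $\frac{87025}{7056} \approx 12.333$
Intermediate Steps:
$E = -42$ ($E = \left(-6\right) 7 = -42$)
$B{\left(R,K \right)} = \frac{K + R}{2 R}$
$n{\left(t,D \right)} = D$
$\left(B{\left(E,-1 \right)} + n{\left(6,3 \right)}\right)^{2} = \left(\frac{-1 - 42}{2 \left(-42\right)} + 3\right)^{2} = \left(\frac{1}{2} \left(- \frac{1}{42}\right) \left(-43\right) + 3\right)^{2} = \left(\frac{43}{84} + 3\right)^{2} = \left(\frac{295}{84}\right)^{2} = \frac{87025}{7056}$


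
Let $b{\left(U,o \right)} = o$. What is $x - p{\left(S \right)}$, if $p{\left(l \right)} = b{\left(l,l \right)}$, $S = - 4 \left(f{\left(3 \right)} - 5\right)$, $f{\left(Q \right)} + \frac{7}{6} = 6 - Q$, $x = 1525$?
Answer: $\frac{4537}{3} \approx 1512.3$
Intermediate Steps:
$f{\left(Q \right)} = \frac{29}{6} - Q$ ($f{\left(Q \right)} = - \frac{7}{6} - \left(-6 + Q\right) = \frac{29}{6} - Q$)
$S = \frac{38}{3}$ ($S = - 4 \left(\left(\frac{29}{6} - 3\right) - 5\right) = - 4 \left(\frac{11}{6} - 5\right) = \left(-4\right) \left(- \frac{19}{6}\right) = \frac{38}{3} \approx 12.667$)
$p{\left(l \right)} = l$
$x - p{\left(S \right)} = 1525 - \frac{38}{3} = \frac{4537}{3}$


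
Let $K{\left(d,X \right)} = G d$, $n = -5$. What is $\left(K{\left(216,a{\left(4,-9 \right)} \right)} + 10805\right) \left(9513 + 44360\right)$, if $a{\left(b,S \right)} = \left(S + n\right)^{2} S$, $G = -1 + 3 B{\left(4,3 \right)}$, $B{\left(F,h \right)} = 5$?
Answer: $745009717$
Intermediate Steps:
$G = 14$ ($G = -1 + 3 \cdot 5 = -1 + 15 = 14$)
$a{\left(b,S \right)} = S \left(-5 + S\right)^{2}$ ($a{\left(b,S \right)} = \left(S - 5\right)^{2} S = \left(-5 + S\right)^{2} S = S \left(-5 + S\right)^{2}$)
$K{\left(d,X \right)} = 14 d$
$\left(K{\left(216,a{\left(4,-9 \right)} \right)} + 10805\right) \left(9513 + 44360\right) = \left(14 \cdot 216 + 10805\right) \left(9513 + 44360\right) = \left(3024 + 10805\right) 53873 = 13829 \cdot 53873 = 745009717$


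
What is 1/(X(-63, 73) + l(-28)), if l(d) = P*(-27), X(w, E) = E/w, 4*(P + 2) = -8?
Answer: 63/6731 ≈ 0.0093597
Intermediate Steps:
P = -4 (P = -2 + (¼)*(-8) = -2 - 2 = -4)
l(d) = 108 (l(d) = -4*(-27) = 108)
1/(X(-63, 73) + l(-28)) = 1/(73/(-63) + 108) = 1/(73*(-1/63) + 108) = 1/(-73/63 + 108) = 1/(6731/63) = 63/6731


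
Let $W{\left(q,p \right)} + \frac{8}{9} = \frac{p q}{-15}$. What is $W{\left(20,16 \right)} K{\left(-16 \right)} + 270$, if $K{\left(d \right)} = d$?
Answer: $\frac{5630}{9} \approx 625.56$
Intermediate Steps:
$W{\left(q,p \right)} = - \frac{8}{9} - \frac{p q}{15}$ ($W{\left(q,p \right)} = - \frac{8}{9} + \frac{p q}{-15} = - \frac{8}{9} + p q \left(- \frac{1}{15}\right) = - \frac{8}{9} - \frac{p q}{15}$)
$W{\left(20,16 \right)} K{\left(-16 \right)} + 270 = \left(- \frac{8}{9} - \frac{16}{15} \cdot 20\right) \left(-16\right) + 270 = \left(- \frac{8}{9} - \frac{64}{3}\right) \left(-16\right) + 270 = \left(- \frac{200}{9}\right) \left(-16\right) + 270 = \frac{3200}{9} + 270 = \frac{5630}{9}$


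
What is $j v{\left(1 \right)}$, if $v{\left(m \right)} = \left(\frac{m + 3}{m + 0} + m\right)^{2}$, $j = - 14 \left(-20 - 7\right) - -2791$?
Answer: $79225$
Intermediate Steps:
$j = 3169$ ($j = \left(-14\right) \left(-27\right) + 2791 = 378 + 2791 = 3169$)
$v{\left(m \right)} = \left(m + \frac{3 + m}{m}\right)^{2}$ ($v{\left(m \right)} = \left(\frac{3 + m}{m} + m\right)^{2} = \left(m + \frac{3 + m}{m}\right)^{2}$)
$j v{\left(1 \right)} = 3169 \cdot 1^{-2} \left(3 + 1 + 1^{2}\right)^{2} = 3169 \cdot 1 \left(3 + 1 + 1\right)^{2} = 3169 \cdot 1 \cdot 5^{2} = 3169 \cdot 1 \cdot 25 = 3169 \cdot 25 = 79225$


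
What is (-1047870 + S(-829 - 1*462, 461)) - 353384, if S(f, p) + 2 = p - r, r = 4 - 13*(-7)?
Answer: -1400890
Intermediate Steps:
r = 95 (r = 4 + 91 = 95)
S(f, p) = -97 + p (S(f, p) = -2 + (p - 1*95) = -2 + (p - 95) = -2 + (-95 + p) = -97 + p)
(-1047870 + S(-829 - 1*462, 461)) - 353384 = (-1047870 + (-97 + 461)) - 353384 = (-1047870 + 364) - 353384 = -1047506 - 353384 = -1400890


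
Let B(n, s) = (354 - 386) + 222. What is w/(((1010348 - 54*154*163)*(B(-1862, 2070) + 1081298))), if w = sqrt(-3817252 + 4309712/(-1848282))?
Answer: -I*sqrt(815018716138175427)/172484632604024640 ≈ -5.234e-9*I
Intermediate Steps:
B(n, s) = 190 (B(n, s) = -32 + 222 = 190)
w = 2*I*sqrt(815018716138175427)/924141 (w = sqrt(-3817252 + 4309712*(-1/1848282)) = sqrt(-3817252 - 2154856/924141) = sqrt(-3527681235388/924141) = 2*I*sqrt(815018716138175427)/924141 ≈ 1953.8*I)
w/(((1010348 - 54*154*163)*(B(-1862, 2070) + 1081298))) = (2*I*sqrt(815018716138175427)/924141)/(((1010348 - 54*154*163)*(190 + 1081298))) = (2*I*sqrt(815018716138175427)/924141)/(((1010348 - 8316*163)*1081488)) = (2*I*sqrt(815018716138175427)/924141)/(((1010348 - 1355508)*1081488)) = (2*I*sqrt(815018716138175427)/924141)/((-345160*1081488)) = (2*I*sqrt(815018716138175427)/924141)/(-373286398080) = (2*I*sqrt(815018716138175427)/924141)*(-1/373286398080) = -I*sqrt(815018716138175427)/172484632604024640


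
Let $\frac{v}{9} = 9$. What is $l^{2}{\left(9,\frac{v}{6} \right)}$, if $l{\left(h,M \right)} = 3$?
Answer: $9$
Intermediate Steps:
$v = 81$ ($v = 9 \cdot 9 = 81$)
$l^{2}{\left(9,\frac{v}{6} \right)} = 3^{2} = 9$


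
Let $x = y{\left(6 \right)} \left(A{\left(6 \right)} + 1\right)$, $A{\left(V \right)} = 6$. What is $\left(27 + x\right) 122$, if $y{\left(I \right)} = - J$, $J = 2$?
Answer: $1586$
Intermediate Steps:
$y{\left(I \right)} = -2$ ($y{\left(I \right)} = \left(-1\right) 2 = -2$)
$x = -14$ ($x = - 2 \left(6 + 1\right) = \left(-2\right) 7 = -14$)
$\left(27 + x\right) 122 = \left(27 - 14\right) 122 = 13 \cdot 122 = 1586$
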